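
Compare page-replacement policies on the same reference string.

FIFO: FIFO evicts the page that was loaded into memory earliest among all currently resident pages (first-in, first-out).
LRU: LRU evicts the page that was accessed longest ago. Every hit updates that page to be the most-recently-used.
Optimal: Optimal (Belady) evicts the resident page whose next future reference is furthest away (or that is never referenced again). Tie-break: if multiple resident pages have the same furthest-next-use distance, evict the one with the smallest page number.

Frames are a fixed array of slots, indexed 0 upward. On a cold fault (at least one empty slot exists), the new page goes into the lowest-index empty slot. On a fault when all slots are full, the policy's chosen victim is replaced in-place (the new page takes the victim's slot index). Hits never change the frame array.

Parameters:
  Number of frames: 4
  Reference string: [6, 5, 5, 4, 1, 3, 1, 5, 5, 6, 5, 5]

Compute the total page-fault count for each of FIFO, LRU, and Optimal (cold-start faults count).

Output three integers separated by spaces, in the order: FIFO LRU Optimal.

Answer: 7 6 5

Derivation:
--- FIFO ---
  step 0: ref 6 -> FAULT, frames=[6,-,-,-] (faults so far: 1)
  step 1: ref 5 -> FAULT, frames=[6,5,-,-] (faults so far: 2)
  step 2: ref 5 -> HIT, frames=[6,5,-,-] (faults so far: 2)
  step 3: ref 4 -> FAULT, frames=[6,5,4,-] (faults so far: 3)
  step 4: ref 1 -> FAULT, frames=[6,5,4,1] (faults so far: 4)
  step 5: ref 3 -> FAULT, evict 6, frames=[3,5,4,1] (faults so far: 5)
  step 6: ref 1 -> HIT, frames=[3,5,4,1] (faults so far: 5)
  step 7: ref 5 -> HIT, frames=[3,5,4,1] (faults so far: 5)
  step 8: ref 5 -> HIT, frames=[3,5,4,1] (faults so far: 5)
  step 9: ref 6 -> FAULT, evict 5, frames=[3,6,4,1] (faults so far: 6)
  step 10: ref 5 -> FAULT, evict 4, frames=[3,6,5,1] (faults so far: 7)
  step 11: ref 5 -> HIT, frames=[3,6,5,1] (faults so far: 7)
  FIFO total faults: 7
--- LRU ---
  step 0: ref 6 -> FAULT, frames=[6,-,-,-] (faults so far: 1)
  step 1: ref 5 -> FAULT, frames=[6,5,-,-] (faults so far: 2)
  step 2: ref 5 -> HIT, frames=[6,5,-,-] (faults so far: 2)
  step 3: ref 4 -> FAULT, frames=[6,5,4,-] (faults so far: 3)
  step 4: ref 1 -> FAULT, frames=[6,5,4,1] (faults so far: 4)
  step 5: ref 3 -> FAULT, evict 6, frames=[3,5,4,1] (faults so far: 5)
  step 6: ref 1 -> HIT, frames=[3,5,4,1] (faults so far: 5)
  step 7: ref 5 -> HIT, frames=[3,5,4,1] (faults so far: 5)
  step 8: ref 5 -> HIT, frames=[3,5,4,1] (faults so far: 5)
  step 9: ref 6 -> FAULT, evict 4, frames=[3,5,6,1] (faults so far: 6)
  step 10: ref 5 -> HIT, frames=[3,5,6,1] (faults so far: 6)
  step 11: ref 5 -> HIT, frames=[3,5,6,1] (faults so far: 6)
  LRU total faults: 6
--- Optimal ---
  step 0: ref 6 -> FAULT, frames=[6,-,-,-] (faults so far: 1)
  step 1: ref 5 -> FAULT, frames=[6,5,-,-] (faults so far: 2)
  step 2: ref 5 -> HIT, frames=[6,5,-,-] (faults so far: 2)
  step 3: ref 4 -> FAULT, frames=[6,5,4,-] (faults so far: 3)
  step 4: ref 1 -> FAULT, frames=[6,5,4,1] (faults so far: 4)
  step 5: ref 3 -> FAULT, evict 4, frames=[6,5,3,1] (faults so far: 5)
  step 6: ref 1 -> HIT, frames=[6,5,3,1] (faults so far: 5)
  step 7: ref 5 -> HIT, frames=[6,5,3,1] (faults so far: 5)
  step 8: ref 5 -> HIT, frames=[6,5,3,1] (faults so far: 5)
  step 9: ref 6 -> HIT, frames=[6,5,3,1] (faults so far: 5)
  step 10: ref 5 -> HIT, frames=[6,5,3,1] (faults so far: 5)
  step 11: ref 5 -> HIT, frames=[6,5,3,1] (faults so far: 5)
  Optimal total faults: 5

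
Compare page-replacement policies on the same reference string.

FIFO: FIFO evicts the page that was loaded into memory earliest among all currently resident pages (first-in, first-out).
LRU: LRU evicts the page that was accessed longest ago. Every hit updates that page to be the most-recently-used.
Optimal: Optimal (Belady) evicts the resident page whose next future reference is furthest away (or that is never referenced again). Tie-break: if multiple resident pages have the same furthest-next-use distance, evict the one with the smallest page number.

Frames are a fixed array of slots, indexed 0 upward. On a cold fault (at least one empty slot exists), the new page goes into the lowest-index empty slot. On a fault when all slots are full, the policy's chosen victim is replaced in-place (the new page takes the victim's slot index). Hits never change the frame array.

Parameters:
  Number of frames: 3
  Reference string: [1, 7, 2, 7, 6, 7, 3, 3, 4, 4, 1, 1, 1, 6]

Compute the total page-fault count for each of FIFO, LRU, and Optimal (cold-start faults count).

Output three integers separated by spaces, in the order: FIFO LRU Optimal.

Answer: 8 8 6

Derivation:
--- FIFO ---
  step 0: ref 1 -> FAULT, frames=[1,-,-] (faults so far: 1)
  step 1: ref 7 -> FAULT, frames=[1,7,-] (faults so far: 2)
  step 2: ref 2 -> FAULT, frames=[1,7,2] (faults so far: 3)
  step 3: ref 7 -> HIT, frames=[1,7,2] (faults so far: 3)
  step 4: ref 6 -> FAULT, evict 1, frames=[6,7,2] (faults so far: 4)
  step 5: ref 7 -> HIT, frames=[6,7,2] (faults so far: 4)
  step 6: ref 3 -> FAULT, evict 7, frames=[6,3,2] (faults so far: 5)
  step 7: ref 3 -> HIT, frames=[6,3,2] (faults so far: 5)
  step 8: ref 4 -> FAULT, evict 2, frames=[6,3,4] (faults so far: 6)
  step 9: ref 4 -> HIT, frames=[6,3,4] (faults so far: 6)
  step 10: ref 1 -> FAULT, evict 6, frames=[1,3,4] (faults so far: 7)
  step 11: ref 1 -> HIT, frames=[1,3,4] (faults so far: 7)
  step 12: ref 1 -> HIT, frames=[1,3,4] (faults so far: 7)
  step 13: ref 6 -> FAULT, evict 3, frames=[1,6,4] (faults so far: 8)
  FIFO total faults: 8
--- LRU ---
  step 0: ref 1 -> FAULT, frames=[1,-,-] (faults so far: 1)
  step 1: ref 7 -> FAULT, frames=[1,7,-] (faults so far: 2)
  step 2: ref 2 -> FAULT, frames=[1,7,2] (faults so far: 3)
  step 3: ref 7 -> HIT, frames=[1,7,2] (faults so far: 3)
  step 4: ref 6 -> FAULT, evict 1, frames=[6,7,2] (faults so far: 4)
  step 5: ref 7 -> HIT, frames=[6,7,2] (faults so far: 4)
  step 6: ref 3 -> FAULT, evict 2, frames=[6,7,3] (faults so far: 5)
  step 7: ref 3 -> HIT, frames=[6,7,3] (faults so far: 5)
  step 8: ref 4 -> FAULT, evict 6, frames=[4,7,3] (faults so far: 6)
  step 9: ref 4 -> HIT, frames=[4,7,3] (faults so far: 6)
  step 10: ref 1 -> FAULT, evict 7, frames=[4,1,3] (faults so far: 7)
  step 11: ref 1 -> HIT, frames=[4,1,3] (faults so far: 7)
  step 12: ref 1 -> HIT, frames=[4,1,3] (faults so far: 7)
  step 13: ref 6 -> FAULT, evict 3, frames=[4,1,6] (faults so far: 8)
  LRU total faults: 8
--- Optimal ---
  step 0: ref 1 -> FAULT, frames=[1,-,-] (faults so far: 1)
  step 1: ref 7 -> FAULT, frames=[1,7,-] (faults so far: 2)
  step 2: ref 2 -> FAULT, frames=[1,7,2] (faults so far: 3)
  step 3: ref 7 -> HIT, frames=[1,7,2] (faults so far: 3)
  step 4: ref 6 -> FAULT, evict 2, frames=[1,7,6] (faults so far: 4)
  step 5: ref 7 -> HIT, frames=[1,7,6] (faults so far: 4)
  step 6: ref 3 -> FAULT, evict 7, frames=[1,3,6] (faults so far: 5)
  step 7: ref 3 -> HIT, frames=[1,3,6] (faults so far: 5)
  step 8: ref 4 -> FAULT, evict 3, frames=[1,4,6] (faults so far: 6)
  step 9: ref 4 -> HIT, frames=[1,4,6] (faults so far: 6)
  step 10: ref 1 -> HIT, frames=[1,4,6] (faults so far: 6)
  step 11: ref 1 -> HIT, frames=[1,4,6] (faults so far: 6)
  step 12: ref 1 -> HIT, frames=[1,4,6] (faults so far: 6)
  step 13: ref 6 -> HIT, frames=[1,4,6] (faults so far: 6)
  Optimal total faults: 6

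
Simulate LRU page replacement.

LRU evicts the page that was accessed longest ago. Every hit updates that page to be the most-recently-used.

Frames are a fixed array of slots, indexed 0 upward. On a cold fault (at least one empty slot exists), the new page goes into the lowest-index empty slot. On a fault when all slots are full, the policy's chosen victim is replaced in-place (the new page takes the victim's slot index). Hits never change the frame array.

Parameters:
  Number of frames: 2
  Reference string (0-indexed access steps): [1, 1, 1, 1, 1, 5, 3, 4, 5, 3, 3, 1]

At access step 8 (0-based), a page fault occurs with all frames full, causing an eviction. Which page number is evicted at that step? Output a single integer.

Answer: 3

Derivation:
Step 0: ref 1 -> FAULT, frames=[1,-]
Step 1: ref 1 -> HIT, frames=[1,-]
Step 2: ref 1 -> HIT, frames=[1,-]
Step 3: ref 1 -> HIT, frames=[1,-]
Step 4: ref 1 -> HIT, frames=[1,-]
Step 5: ref 5 -> FAULT, frames=[1,5]
Step 6: ref 3 -> FAULT, evict 1, frames=[3,5]
Step 7: ref 4 -> FAULT, evict 5, frames=[3,4]
Step 8: ref 5 -> FAULT, evict 3, frames=[5,4]
At step 8: evicted page 3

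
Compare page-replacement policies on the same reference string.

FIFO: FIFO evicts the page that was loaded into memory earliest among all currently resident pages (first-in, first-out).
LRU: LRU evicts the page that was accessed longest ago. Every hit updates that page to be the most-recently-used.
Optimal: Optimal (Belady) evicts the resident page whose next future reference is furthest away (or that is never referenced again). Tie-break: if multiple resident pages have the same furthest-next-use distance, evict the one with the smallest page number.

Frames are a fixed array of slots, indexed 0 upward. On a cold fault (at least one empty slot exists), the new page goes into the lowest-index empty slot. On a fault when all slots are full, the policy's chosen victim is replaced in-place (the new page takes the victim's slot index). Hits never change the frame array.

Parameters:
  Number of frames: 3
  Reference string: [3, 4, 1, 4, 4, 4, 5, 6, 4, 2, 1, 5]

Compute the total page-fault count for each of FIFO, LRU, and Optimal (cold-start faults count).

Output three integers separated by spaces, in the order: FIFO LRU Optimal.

Answer: 9 8 7

Derivation:
--- FIFO ---
  step 0: ref 3 -> FAULT, frames=[3,-,-] (faults so far: 1)
  step 1: ref 4 -> FAULT, frames=[3,4,-] (faults so far: 2)
  step 2: ref 1 -> FAULT, frames=[3,4,1] (faults so far: 3)
  step 3: ref 4 -> HIT, frames=[3,4,1] (faults so far: 3)
  step 4: ref 4 -> HIT, frames=[3,4,1] (faults so far: 3)
  step 5: ref 4 -> HIT, frames=[3,4,1] (faults so far: 3)
  step 6: ref 5 -> FAULT, evict 3, frames=[5,4,1] (faults so far: 4)
  step 7: ref 6 -> FAULT, evict 4, frames=[5,6,1] (faults so far: 5)
  step 8: ref 4 -> FAULT, evict 1, frames=[5,6,4] (faults so far: 6)
  step 9: ref 2 -> FAULT, evict 5, frames=[2,6,4] (faults so far: 7)
  step 10: ref 1 -> FAULT, evict 6, frames=[2,1,4] (faults so far: 8)
  step 11: ref 5 -> FAULT, evict 4, frames=[2,1,5] (faults so far: 9)
  FIFO total faults: 9
--- LRU ---
  step 0: ref 3 -> FAULT, frames=[3,-,-] (faults so far: 1)
  step 1: ref 4 -> FAULT, frames=[3,4,-] (faults so far: 2)
  step 2: ref 1 -> FAULT, frames=[3,4,1] (faults so far: 3)
  step 3: ref 4 -> HIT, frames=[3,4,1] (faults so far: 3)
  step 4: ref 4 -> HIT, frames=[3,4,1] (faults so far: 3)
  step 5: ref 4 -> HIT, frames=[3,4,1] (faults so far: 3)
  step 6: ref 5 -> FAULT, evict 3, frames=[5,4,1] (faults so far: 4)
  step 7: ref 6 -> FAULT, evict 1, frames=[5,4,6] (faults so far: 5)
  step 8: ref 4 -> HIT, frames=[5,4,6] (faults so far: 5)
  step 9: ref 2 -> FAULT, evict 5, frames=[2,4,6] (faults so far: 6)
  step 10: ref 1 -> FAULT, evict 6, frames=[2,4,1] (faults so far: 7)
  step 11: ref 5 -> FAULT, evict 4, frames=[2,5,1] (faults so far: 8)
  LRU total faults: 8
--- Optimal ---
  step 0: ref 3 -> FAULT, frames=[3,-,-] (faults so far: 1)
  step 1: ref 4 -> FAULT, frames=[3,4,-] (faults so far: 2)
  step 2: ref 1 -> FAULT, frames=[3,4,1] (faults so far: 3)
  step 3: ref 4 -> HIT, frames=[3,4,1] (faults so far: 3)
  step 4: ref 4 -> HIT, frames=[3,4,1] (faults so far: 3)
  step 5: ref 4 -> HIT, frames=[3,4,1] (faults so far: 3)
  step 6: ref 5 -> FAULT, evict 3, frames=[5,4,1] (faults so far: 4)
  step 7: ref 6 -> FAULT, evict 5, frames=[6,4,1] (faults so far: 5)
  step 8: ref 4 -> HIT, frames=[6,4,1] (faults so far: 5)
  step 9: ref 2 -> FAULT, evict 4, frames=[6,2,1] (faults so far: 6)
  step 10: ref 1 -> HIT, frames=[6,2,1] (faults so far: 6)
  step 11: ref 5 -> FAULT, evict 1, frames=[6,2,5] (faults so far: 7)
  Optimal total faults: 7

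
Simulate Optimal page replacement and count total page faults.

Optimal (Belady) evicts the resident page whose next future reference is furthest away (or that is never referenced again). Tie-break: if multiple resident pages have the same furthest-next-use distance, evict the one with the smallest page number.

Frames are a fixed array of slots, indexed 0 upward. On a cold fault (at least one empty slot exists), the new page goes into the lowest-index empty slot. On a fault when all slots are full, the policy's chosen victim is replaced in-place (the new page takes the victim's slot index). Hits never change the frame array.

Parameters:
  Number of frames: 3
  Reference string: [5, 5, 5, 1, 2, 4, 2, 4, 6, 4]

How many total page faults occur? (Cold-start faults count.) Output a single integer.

Answer: 5

Derivation:
Step 0: ref 5 → FAULT, frames=[5,-,-]
Step 1: ref 5 → HIT, frames=[5,-,-]
Step 2: ref 5 → HIT, frames=[5,-,-]
Step 3: ref 1 → FAULT, frames=[5,1,-]
Step 4: ref 2 → FAULT, frames=[5,1,2]
Step 5: ref 4 → FAULT (evict 1), frames=[5,4,2]
Step 6: ref 2 → HIT, frames=[5,4,2]
Step 7: ref 4 → HIT, frames=[5,4,2]
Step 8: ref 6 → FAULT (evict 2), frames=[5,4,6]
Step 9: ref 4 → HIT, frames=[5,4,6]
Total faults: 5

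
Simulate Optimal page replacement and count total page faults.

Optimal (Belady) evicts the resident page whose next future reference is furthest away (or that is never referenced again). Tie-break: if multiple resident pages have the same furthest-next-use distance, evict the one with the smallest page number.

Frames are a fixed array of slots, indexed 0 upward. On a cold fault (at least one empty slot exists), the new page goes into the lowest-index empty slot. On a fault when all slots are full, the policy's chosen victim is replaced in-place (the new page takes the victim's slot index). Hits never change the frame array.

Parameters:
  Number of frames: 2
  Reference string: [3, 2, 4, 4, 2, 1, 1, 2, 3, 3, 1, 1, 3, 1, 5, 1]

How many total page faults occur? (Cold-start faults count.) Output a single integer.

Answer: 6

Derivation:
Step 0: ref 3 → FAULT, frames=[3,-]
Step 1: ref 2 → FAULT, frames=[3,2]
Step 2: ref 4 → FAULT (evict 3), frames=[4,2]
Step 3: ref 4 → HIT, frames=[4,2]
Step 4: ref 2 → HIT, frames=[4,2]
Step 5: ref 1 → FAULT (evict 4), frames=[1,2]
Step 6: ref 1 → HIT, frames=[1,2]
Step 7: ref 2 → HIT, frames=[1,2]
Step 8: ref 3 → FAULT (evict 2), frames=[1,3]
Step 9: ref 3 → HIT, frames=[1,3]
Step 10: ref 1 → HIT, frames=[1,3]
Step 11: ref 1 → HIT, frames=[1,3]
Step 12: ref 3 → HIT, frames=[1,3]
Step 13: ref 1 → HIT, frames=[1,3]
Step 14: ref 5 → FAULT (evict 3), frames=[1,5]
Step 15: ref 1 → HIT, frames=[1,5]
Total faults: 6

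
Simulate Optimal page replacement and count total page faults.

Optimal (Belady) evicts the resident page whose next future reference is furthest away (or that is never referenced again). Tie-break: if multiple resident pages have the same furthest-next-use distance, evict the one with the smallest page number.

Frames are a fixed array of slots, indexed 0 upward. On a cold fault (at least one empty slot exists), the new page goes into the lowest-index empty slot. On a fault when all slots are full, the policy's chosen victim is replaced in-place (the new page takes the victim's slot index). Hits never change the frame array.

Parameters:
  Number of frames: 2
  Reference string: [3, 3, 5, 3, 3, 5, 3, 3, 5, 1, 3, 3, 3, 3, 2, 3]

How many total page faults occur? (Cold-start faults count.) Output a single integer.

Step 0: ref 3 → FAULT, frames=[3,-]
Step 1: ref 3 → HIT, frames=[3,-]
Step 2: ref 5 → FAULT, frames=[3,5]
Step 3: ref 3 → HIT, frames=[3,5]
Step 4: ref 3 → HIT, frames=[3,5]
Step 5: ref 5 → HIT, frames=[3,5]
Step 6: ref 3 → HIT, frames=[3,5]
Step 7: ref 3 → HIT, frames=[3,5]
Step 8: ref 5 → HIT, frames=[3,5]
Step 9: ref 1 → FAULT (evict 5), frames=[3,1]
Step 10: ref 3 → HIT, frames=[3,1]
Step 11: ref 3 → HIT, frames=[3,1]
Step 12: ref 3 → HIT, frames=[3,1]
Step 13: ref 3 → HIT, frames=[3,1]
Step 14: ref 2 → FAULT (evict 1), frames=[3,2]
Step 15: ref 3 → HIT, frames=[3,2]
Total faults: 4

Answer: 4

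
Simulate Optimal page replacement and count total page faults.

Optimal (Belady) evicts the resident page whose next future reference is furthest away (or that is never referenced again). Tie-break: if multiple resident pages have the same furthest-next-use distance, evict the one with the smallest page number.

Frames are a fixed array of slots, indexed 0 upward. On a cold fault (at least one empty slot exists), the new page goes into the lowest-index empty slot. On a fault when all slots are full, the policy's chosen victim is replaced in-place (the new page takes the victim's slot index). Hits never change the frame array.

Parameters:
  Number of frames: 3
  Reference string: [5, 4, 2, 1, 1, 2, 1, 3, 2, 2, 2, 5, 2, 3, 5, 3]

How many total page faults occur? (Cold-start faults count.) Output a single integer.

Step 0: ref 5 → FAULT, frames=[5,-,-]
Step 1: ref 4 → FAULT, frames=[5,4,-]
Step 2: ref 2 → FAULT, frames=[5,4,2]
Step 3: ref 1 → FAULT (evict 4), frames=[5,1,2]
Step 4: ref 1 → HIT, frames=[5,1,2]
Step 5: ref 2 → HIT, frames=[5,1,2]
Step 6: ref 1 → HIT, frames=[5,1,2]
Step 7: ref 3 → FAULT (evict 1), frames=[5,3,2]
Step 8: ref 2 → HIT, frames=[5,3,2]
Step 9: ref 2 → HIT, frames=[5,3,2]
Step 10: ref 2 → HIT, frames=[5,3,2]
Step 11: ref 5 → HIT, frames=[5,3,2]
Step 12: ref 2 → HIT, frames=[5,3,2]
Step 13: ref 3 → HIT, frames=[5,3,2]
Step 14: ref 5 → HIT, frames=[5,3,2]
Step 15: ref 3 → HIT, frames=[5,3,2]
Total faults: 5

Answer: 5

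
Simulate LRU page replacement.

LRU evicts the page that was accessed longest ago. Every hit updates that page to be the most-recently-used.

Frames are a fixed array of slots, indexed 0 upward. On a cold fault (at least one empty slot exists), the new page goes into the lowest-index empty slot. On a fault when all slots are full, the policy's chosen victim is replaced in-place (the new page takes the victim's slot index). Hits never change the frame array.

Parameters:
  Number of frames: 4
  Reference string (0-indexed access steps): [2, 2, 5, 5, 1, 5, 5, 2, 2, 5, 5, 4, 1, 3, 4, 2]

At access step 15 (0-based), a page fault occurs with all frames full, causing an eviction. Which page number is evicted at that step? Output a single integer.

Answer: 5

Derivation:
Step 0: ref 2 -> FAULT, frames=[2,-,-,-]
Step 1: ref 2 -> HIT, frames=[2,-,-,-]
Step 2: ref 5 -> FAULT, frames=[2,5,-,-]
Step 3: ref 5 -> HIT, frames=[2,5,-,-]
Step 4: ref 1 -> FAULT, frames=[2,5,1,-]
Step 5: ref 5 -> HIT, frames=[2,5,1,-]
Step 6: ref 5 -> HIT, frames=[2,5,1,-]
Step 7: ref 2 -> HIT, frames=[2,5,1,-]
Step 8: ref 2 -> HIT, frames=[2,5,1,-]
Step 9: ref 5 -> HIT, frames=[2,5,1,-]
Step 10: ref 5 -> HIT, frames=[2,5,1,-]
Step 11: ref 4 -> FAULT, frames=[2,5,1,4]
Step 12: ref 1 -> HIT, frames=[2,5,1,4]
Step 13: ref 3 -> FAULT, evict 2, frames=[3,5,1,4]
Step 14: ref 4 -> HIT, frames=[3,5,1,4]
Step 15: ref 2 -> FAULT, evict 5, frames=[3,2,1,4]
At step 15: evicted page 5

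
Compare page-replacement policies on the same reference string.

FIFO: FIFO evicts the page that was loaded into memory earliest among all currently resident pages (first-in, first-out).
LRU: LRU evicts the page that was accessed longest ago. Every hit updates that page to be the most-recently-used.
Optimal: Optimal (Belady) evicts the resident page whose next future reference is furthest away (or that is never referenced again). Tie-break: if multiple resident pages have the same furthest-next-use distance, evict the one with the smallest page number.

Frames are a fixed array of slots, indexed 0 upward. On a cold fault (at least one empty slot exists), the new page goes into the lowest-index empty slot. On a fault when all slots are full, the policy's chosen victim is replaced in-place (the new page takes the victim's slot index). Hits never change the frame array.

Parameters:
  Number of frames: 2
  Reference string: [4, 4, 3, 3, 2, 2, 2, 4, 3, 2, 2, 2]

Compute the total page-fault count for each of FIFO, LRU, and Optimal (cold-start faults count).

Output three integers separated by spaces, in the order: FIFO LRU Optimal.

Answer: 6 6 4

Derivation:
--- FIFO ---
  step 0: ref 4 -> FAULT, frames=[4,-] (faults so far: 1)
  step 1: ref 4 -> HIT, frames=[4,-] (faults so far: 1)
  step 2: ref 3 -> FAULT, frames=[4,3] (faults so far: 2)
  step 3: ref 3 -> HIT, frames=[4,3] (faults so far: 2)
  step 4: ref 2 -> FAULT, evict 4, frames=[2,3] (faults so far: 3)
  step 5: ref 2 -> HIT, frames=[2,3] (faults so far: 3)
  step 6: ref 2 -> HIT, frames=[2,3] (faults so far: 3)
  step 7: ref 4 -> FAULT, evict 3, frames=[2,4] (faults so far: 4)
  step 8: ref 3 -> FAULT, evict 2, frames=[3,4] (faults so far: 5)
  step 9: ref 2 -> FAULT, evict 4, frames=[3,2] (faults so far: 6)
  step 10: ref 2 -> HIT, frames=[3,2] (faults so far: 6)
  step 11: ref 2 -> HIT, frames=[3,2] (faults so far: 6)
  FIFO total faults: 6
--- LRU ---
  step 0: ref 4 -> FAULT, frames=[4,-] (faults so far: 1)
  step 1: ref 4 -> HIT, frames=[4,-] (faults so far: 1)
  step 2: ref 3 -> FAULT, frames=[4,3] (faults so far: 2)
  step 3: ref 3 -> HIT, frames=[4,3] (faults so far: 2)
  step 4: ref 2 -> FAULT, evict 4, frames=[2,3] (faults so far: 3)
  step 5: ref 2 -> HIT, frames=[2,3] (faults so far: 3)
  step 6: ref 2 -> HIT, frames=[2,3] (faults so far: 3)
  step 7: ref 4 -> FAULT, evict 3, frames=[2,4] (faults so far: 4)
  step 8: ref 3 -> FAULT, evict 2, frames=[3,4] (faults so far: 5)
  step 9: ref 2 -> FAULT, evict 4, frames=[3,2] (faults so far: 6)
  step 10: ref 2 -> HIT, frames=[3,2] (faults so far: 6)
  step 11: ref 2 -> HIT, frames=[3,2] (faults so far: 6)
  LRU total faults: 6
--- Optimal ---
  step 0: ref 4 -> FAULT, frames=[4,-] (faults so far: 1)
  step 1: ref 4 -> HIT, frames=[4,-] (faults so far: 1)
  step 2: ref 3 -> FAULT, frames=[4,3] (faults so far: 2)
  step 3: ref 3 -> HIT, frames=[4,3] (faults so far: 2)
  step 4: ref 2 -> FAULT, evict 3, frames=[4,2] (faults so far: 3)
  step 5: ref 2 -> HIT, frames=[4,2] (faults so far: 3)
  step 6: ref 2 -> HIT, frames=[4,2] (faults so far: 3)
  step 7: ref 4 -> HIT, frames=[4,2] (faults so far: 3)
  step 8: ref 3 -> FAULT, evict 4, frames=[3,2] (faults so far: 4)
  step 9: ref 2 -> HIT, frames=[3,2] (faults so far: 4)
  step 10: ref 2 -> HIT, frames=[3,2] (faults so far: 4)
  step 11: ref 2 -> HIT, frames=[3,2] (faults so far: 4)
  Optimal total faults: 4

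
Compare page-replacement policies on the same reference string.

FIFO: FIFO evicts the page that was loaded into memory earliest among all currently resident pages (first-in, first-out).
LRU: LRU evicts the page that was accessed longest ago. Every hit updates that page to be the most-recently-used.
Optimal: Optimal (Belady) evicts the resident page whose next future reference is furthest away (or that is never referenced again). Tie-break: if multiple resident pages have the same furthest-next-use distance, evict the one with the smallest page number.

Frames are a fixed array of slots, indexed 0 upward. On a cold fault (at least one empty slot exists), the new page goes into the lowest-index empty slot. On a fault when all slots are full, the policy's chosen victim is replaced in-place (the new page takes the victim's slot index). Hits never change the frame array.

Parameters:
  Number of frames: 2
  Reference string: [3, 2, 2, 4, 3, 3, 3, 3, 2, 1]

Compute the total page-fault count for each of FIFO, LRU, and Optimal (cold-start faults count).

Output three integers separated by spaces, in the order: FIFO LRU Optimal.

Answer: 6 6 5

Derivation:
--- FIFO ---
  step 0: ref 3 -> FAULT, frames=[3,-] (faults so far: 1)
  step 1: ref 2 -> FAULT, frames=[3,2] (faults so far: 2)
  step 2: ref 2 -> HIT, frames=[3,2] (faults so far: 2)
  step 3: ref 4 -> FAULT, evict 3, frames=[4,2] (faults so far: 3)
  step 4: ref 3 -> FAULT, evict 2, frames=[4,3] (faults so far: 4)
  step 5: ref 3 -> HIT, frames=[4,3] (faults so far: 4)
  step 6: ref 3 -> HIT, frames=[4,3] (faults so far: 4)
  step 7: ref 3 -> HIT, frames=[4,3] (faults so far: 4)
  step 8: ref 2 -> FAULT, evict 4, frames=[2,3] (faults so far: 5)
  step 9: ref 1 -> FAULT, evict 3, frames=[2,1] (faults so far: 6)
  FIFO total faults: 6
--- LRU ---
  step 0: ref 3 -> FAULT, frames=[3,-] (faults so far: 1)
  step 1: ref 2 -> FAULT, frames=[3,2] (faults so far: 2)
  step 2: ref 2 -> HIT, frames=[3,2] (faults so far: 2)
  step 3: ref 4 -> FAULT, evict 3, frames=[4,2] (faults so far: 3)
  step 4: ref 3 -> FAULT, evict 2, frames=[4,3] (faults so far: 4)
  step 5: ref 3 -> HIT, frames=[4,3] (faults so far: 4)
  step 6: ref 3 -> HIT, frames=[4,3] (faults so far: 4)
  step 7: ref 3 -> HIT, frames=[4,3] (faults so far: 4)
  step 8: ref 2 -> FAULT, evict 4, frames=[2,3] (faults so far: 5)
  step 9: ref 1 -> FAULT, evict 3, frames=[2,1] (faults so far: 6)
  LRU total faults: 6
--- Optimal ---
  step 0: ref 3 -> FAULT, frames=[3,-] (faults so far: 1)
  step 1: ref 2 -> FAULT, frames=[3,2] (faults so far: 2)
  step 2: ref 2 -> HIT, frames=[3,2] (faults so far: 2)
  step 3: ref 4 -> FAULT, evict 2, frames=[3,4] (faults so far: 3)
  step 4: ref 3 -> HIT, frames=[3,4] (faults so far: 3)
  step 5: ref 3 -> HIT, frames=[3,4] (faults so far: 3)
  step 6: ref 3 -> HIT, frames=[3,4] (faults so far: 3)
  step 7: ref 3 -> HIT, frames=[3,4] (faults so far: 3)
  step 8: ref 2 -> FAULT, evict 3, frames=[2,4] (faults so far: 4)
  step 9: ref 1 -> FAULT, evict 2, frames=[1,4] (faults so far: 5)
  Optimal total faults: 5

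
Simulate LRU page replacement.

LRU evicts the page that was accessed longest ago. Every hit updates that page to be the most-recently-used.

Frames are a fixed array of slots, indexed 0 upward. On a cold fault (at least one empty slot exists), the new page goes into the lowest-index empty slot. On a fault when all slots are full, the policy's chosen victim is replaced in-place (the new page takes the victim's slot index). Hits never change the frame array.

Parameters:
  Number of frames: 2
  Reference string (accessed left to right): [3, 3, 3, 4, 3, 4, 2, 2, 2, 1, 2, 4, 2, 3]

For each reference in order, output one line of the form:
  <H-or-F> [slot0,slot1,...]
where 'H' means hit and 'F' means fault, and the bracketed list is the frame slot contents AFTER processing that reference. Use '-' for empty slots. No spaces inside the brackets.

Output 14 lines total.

F [3,-]
H [3,-]
H [3,-]
F [3,4]
H [3,4]
H [3,4]
F [2,4]
H [2,4]
H [2,4]
F [2,1]
H [2,1]
F [2,4]
H [2,4]
F [2,3]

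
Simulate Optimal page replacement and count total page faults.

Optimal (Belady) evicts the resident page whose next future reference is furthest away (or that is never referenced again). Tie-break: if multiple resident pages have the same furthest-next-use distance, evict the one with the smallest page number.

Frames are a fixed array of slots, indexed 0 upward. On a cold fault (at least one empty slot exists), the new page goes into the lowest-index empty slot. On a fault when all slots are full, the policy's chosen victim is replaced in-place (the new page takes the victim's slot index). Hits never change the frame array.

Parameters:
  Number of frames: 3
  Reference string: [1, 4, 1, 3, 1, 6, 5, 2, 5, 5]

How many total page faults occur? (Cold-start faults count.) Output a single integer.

Step 0: ref 1 → FAULT, frames=[1,-,-]
Step 1: ref 4 → FAULT, frames=[1,4,-]
Step 2: ref 1 → HIT, frames=[1,4,-]
Step 3: ref 3 → FAULT, frames=[1,4,3]
Step 4: ref 1 → HIT, frames=[1,4,3]
Step 5: ref 6 → FAULT (evict 1), frames=[6,4,3]
Step 6: ref 5 → FAULT (evict 3), frames=[6,4,5]
Step 7: ref 2 → FAULT (evict 4), frames=[6,2,5]
Step 8: ref 5 → HIT, frames=[6,2,5]
Step 9: ref 5 → HIT, frames=[6,2,5]
Total faults: 6

Answer: 6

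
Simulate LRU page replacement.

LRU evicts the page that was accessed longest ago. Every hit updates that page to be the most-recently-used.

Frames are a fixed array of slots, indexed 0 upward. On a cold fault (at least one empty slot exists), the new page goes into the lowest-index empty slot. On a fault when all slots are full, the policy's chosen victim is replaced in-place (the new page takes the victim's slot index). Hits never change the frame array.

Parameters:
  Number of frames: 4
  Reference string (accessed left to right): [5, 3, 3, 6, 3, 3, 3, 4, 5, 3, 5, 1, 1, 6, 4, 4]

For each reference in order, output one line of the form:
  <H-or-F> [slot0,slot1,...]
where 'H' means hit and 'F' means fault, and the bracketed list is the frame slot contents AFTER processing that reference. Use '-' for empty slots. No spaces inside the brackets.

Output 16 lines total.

F [5,-,-,-]
F [5,3,-,-]
H [5,3,-,-]
F [5,3,6,-]
H [5,3,6,-]
H [5,3,6,-]
H [5,3,6,-]
F [5,3,6,4]
H [5,3,6,4]
H [5,3,6,4]
H [5,3,6,4]
F [5,3,1,4]
H [5,3,1,4]
F [5,3,1,6]
F [5,4,1,6]
H [5,4,1,6]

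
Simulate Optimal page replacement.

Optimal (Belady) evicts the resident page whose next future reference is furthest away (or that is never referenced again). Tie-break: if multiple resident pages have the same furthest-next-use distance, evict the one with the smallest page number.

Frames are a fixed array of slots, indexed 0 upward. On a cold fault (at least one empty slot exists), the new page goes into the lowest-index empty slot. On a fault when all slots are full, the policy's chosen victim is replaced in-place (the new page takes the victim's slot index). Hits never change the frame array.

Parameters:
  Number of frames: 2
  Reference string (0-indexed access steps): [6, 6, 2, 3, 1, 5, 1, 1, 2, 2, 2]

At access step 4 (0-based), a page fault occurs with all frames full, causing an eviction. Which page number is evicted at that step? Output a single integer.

Answer: 3

Derivation:
Step 0: ref 6 -> FAULT, frames=[6,-]
Step 1: ref 6 -> HIT, frames=[6,-]
Step 2: ref 2 -> FAULT, frames=[6,2]
Step 3: ref 3 -> FAULT, evict 6, frames=[3,2]
Step 4: ref 1 -> FAULT, evict 3, frames=[1,2]
At step 4: evicted page 3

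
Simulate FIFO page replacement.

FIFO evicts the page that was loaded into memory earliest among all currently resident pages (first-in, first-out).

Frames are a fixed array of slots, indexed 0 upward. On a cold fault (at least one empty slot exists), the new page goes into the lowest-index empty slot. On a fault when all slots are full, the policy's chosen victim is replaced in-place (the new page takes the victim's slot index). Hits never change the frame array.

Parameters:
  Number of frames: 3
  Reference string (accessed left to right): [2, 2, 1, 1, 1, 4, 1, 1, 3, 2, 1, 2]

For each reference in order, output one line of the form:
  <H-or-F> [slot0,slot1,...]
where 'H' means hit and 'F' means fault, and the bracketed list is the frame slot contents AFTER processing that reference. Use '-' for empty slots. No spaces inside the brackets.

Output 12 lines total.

F [2,-,-]
H [2,-,-]
F [2,1,-]
H [2,1,-]
H [2,1,-]
F [2,1,4]
H [2,1,4]
H [2,1,4]
F [3,1,4]
F [3,2,4]
F [3,2,1]
H [3,2,1]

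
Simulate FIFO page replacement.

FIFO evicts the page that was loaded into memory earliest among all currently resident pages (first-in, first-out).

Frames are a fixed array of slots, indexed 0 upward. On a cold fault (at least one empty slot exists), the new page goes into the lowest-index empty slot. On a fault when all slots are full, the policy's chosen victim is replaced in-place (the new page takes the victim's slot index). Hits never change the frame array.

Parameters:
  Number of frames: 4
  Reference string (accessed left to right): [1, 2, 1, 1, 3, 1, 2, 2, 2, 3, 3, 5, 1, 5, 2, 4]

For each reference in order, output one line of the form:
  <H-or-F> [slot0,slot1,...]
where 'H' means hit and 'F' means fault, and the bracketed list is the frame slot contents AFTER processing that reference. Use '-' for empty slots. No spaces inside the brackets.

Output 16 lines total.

F [1,-,-,-]
F [1,2,-,-]
H [1,2,-,-]
H [1,2,-,-]
F [1,2,3,-]
H [1,2,3,-]
H [1,2,3,-]
H [1,2,3,-]
H [1,2,3,-]
H [1,2,3,-]
H [1,2,3,-]
F [1,2,3,5]
H [1,2,3,5]
H [1,2,3,5]
H [1,2,3,5]
F [4,2,3,5]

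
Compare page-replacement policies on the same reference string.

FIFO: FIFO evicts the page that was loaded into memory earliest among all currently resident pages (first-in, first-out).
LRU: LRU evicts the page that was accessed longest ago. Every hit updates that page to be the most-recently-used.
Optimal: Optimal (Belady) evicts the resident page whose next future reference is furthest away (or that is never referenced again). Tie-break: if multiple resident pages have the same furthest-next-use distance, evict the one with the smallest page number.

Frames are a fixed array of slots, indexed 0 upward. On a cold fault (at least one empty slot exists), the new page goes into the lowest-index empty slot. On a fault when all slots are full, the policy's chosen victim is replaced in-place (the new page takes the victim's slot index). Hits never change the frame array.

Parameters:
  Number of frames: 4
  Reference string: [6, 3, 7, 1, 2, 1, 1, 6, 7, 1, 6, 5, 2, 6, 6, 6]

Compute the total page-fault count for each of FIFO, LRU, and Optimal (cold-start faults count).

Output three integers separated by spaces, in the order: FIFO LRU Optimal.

--- FIFO ---
  step 0: ref 6 -> FAULT, frames=[6,-,-,-] (faults so far: 1)
  step 1: ref 3 -> FAULT, frames=[6,3,-,-] (faults so far: 2)
  step 2: ref 7 -> FAULT, frames=[6,3,7,-] (faults so far: 3)
  step 3: ref 1 -> FAULT, frames=[6,3,7,1] (faults so far: 4)
  step 4: ref 2 -> FAULT, evict 6, frames=[2,3,7,1] (faults so far: 5)
  step 5: ref 1 -> HIT, frames=[2,3,7,1] (faults so far: 5)
  step 6: ref 1 -> HIT, frames=[2,3,7,1] (faults so far: 5)
  step 7: ref 6 -> FAULT, evict 3, frames=[2,6,7,1] (faults so far: 6)
  step 8: ref 7 -> HIT, frames=[2,6,7,1] (faults so far: 6)
  step 9: ref 1 -> HIT, frames=[2,6,7,1] (faults so far: 6)
  step 10: ref 6 -> HIT, frames=[2,6,7,1] (faults so far: 6)
  step 11: ref 5 -> FAULT, evict 7, frames=[2,6,5,1] (faults so far: 7)
  step 12: ref 2 -> HIT, frames=[2,6,5,1] (faults so far: 7)
  step 13: ref 6 -> HIT, frames=[2,6,5,1] (faults so far: 7)
  step 14: ref 6 -> HIT, frames=[2,6,5,1] (faults so far: 7)
  step 15: ref 6 -> HIT, frames=[2,6,5,1] (faults so far: 7)
  FIFO total faults: 7
--- LRU ---
  step 0: ref 6 -> FAULT, frames=[6,-,-,-] (faults so far: 1)
  step 1: ref 3 -> FAULT, frames=[6,3,-,-] (faults so far: 2)
  step 2: ref 7 -> FAULT, frames=[6,3,7,-] (faults so far: 3)
  step 3: ref 1 -> FAULT, frames=[6,3,7,1] (faults so far: 4)
  step 4: ref 2 -> FAULT, evict 6, frames=[2,3,7,1] (faults so far: 5)
  step 5: ref 1 -> HIT, frames=[2,3,7,1] (faults so far: 5)
  step 6: ref 1 -> HIT, frames=[2,3,7,1] (faults so far: 5)
  step 7: ref 6 -> FAULT, evict 3, frames=[2,6,7,1] (faults so far: 6)
  step 8: ref 7 -> HIT, frames=[2,6,7,1] (faults so far: 6)
  step 9: ref 1 -> HIT, frames=[2,6,7,1] (faults so far: 6)
  step 10: ref 6 -> HIT, frames=[2,6,7,1] (faults so far: 6)
  step 11: ref 5 -> FAULT, evict 2, frames=[5,6,7,1] (faults so far: 7)
  step 12: ref 2 -> FAULT, evict 7, frames=[5,6,2,1] (faults so far: 8)
  step 13: ref 6 -> HIT, frames=[5,6,2,1] (faults so far: 8)
  step 14: ref 6 -> HIT, frames=[5,6,2,1] (faults so far: 8)
  step 15: ref 6 -> HIT, frames=[5,6,2,1] (faults so far: 8)
  LRU total faults: 8
--- Optimal ---
  step 0: ref 6 -> FAULT, frames=[6,-,-,-] (faults so far: 1)
  step 1: ref 3 -> FAULT, frames=[6,3,-,-] (faults so far: 2)
  step 2: ref 7 -> FAULT, frames=[6,3,7,-] (faults so far: 3)
  step 3: ref 1 -> FAULT, frames=[6,3,7,1] (faults so far: 4)
  step 4: ref 2 -> FAULT, evict 3, frames=[6,2,7,1] (faults so far: 5)
  step 5: ref 1 -> HIT, frames=[6,2,7,1] (faults so far: 5)
  step 6: ref 1 -> HIT, frames=[6,2,7,1] (faults so far: 5)
  step 7: ref 6 -> HIT, frames=[6,2,7,1] (faults so far: 5)
  step 8: ref 7 -> HIT, frames=[6,2,7,1] (faults so far: 5)
  step 9: ref 1 -> HIT, frames=[6,2,7,1] (faults so far: 5)
  step 10: ref 6 -> HIT, frames=[6,2,7,1] (faults so far: 5)
  step 11: ref 5 -> FAULT, evict 1, frames=[6,2,7,5] (faults so far: 6)
  step 12: ref 2 -> HIT, frames=[6,2,7,5] (faults so far: 6)
  step 13: ref 6 -> HIT, frames=[6,2,7,5] (faults so far: 6)
  step 14: ref 6 -> HIT, frames=[6,2,7,5] (faults so far: 6)
  step 15: ref 6 -> HIT, frames=[6,2,7,5] (faults so far: 6)
  Optimal total faults: 6

Answer: 7 8 6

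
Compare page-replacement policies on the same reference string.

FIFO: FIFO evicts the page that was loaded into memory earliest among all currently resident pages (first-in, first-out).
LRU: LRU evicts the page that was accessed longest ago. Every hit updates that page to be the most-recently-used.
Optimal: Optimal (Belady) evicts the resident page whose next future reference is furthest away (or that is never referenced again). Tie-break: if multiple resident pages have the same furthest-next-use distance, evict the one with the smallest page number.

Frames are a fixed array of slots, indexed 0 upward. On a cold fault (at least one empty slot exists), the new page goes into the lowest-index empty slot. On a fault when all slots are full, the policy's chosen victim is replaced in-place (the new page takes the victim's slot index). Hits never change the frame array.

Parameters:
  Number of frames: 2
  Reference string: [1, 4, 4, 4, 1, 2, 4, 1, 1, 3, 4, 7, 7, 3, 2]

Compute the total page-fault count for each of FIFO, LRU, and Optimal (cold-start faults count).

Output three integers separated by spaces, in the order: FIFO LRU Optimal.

Answer: 9 10 7

Derivation:
--- FIFO ---
  step 0: ref 1 -> FAULT, frames=[1,-] (faults so far: 1)
  step 1: ref 4 -> FAULT, frames=[1,4] (faults so far: 2)
  step 2: ref 4 -> HIT, frames=[1,4] (faults so far: 2)
  step 3: ref 4 -> HIT, frames=[1,4] (faults so far: 2)
  step 4: ref 1 -> HIT, frames=[1,4] (faults so far: 2)
  step 5: ref 2 -> FAULT, evict 1, frames=[2,4] (faults so far: 3)
  step 6: ref 4 -> HIT, frames=[2,4] (faults so far: 3)
  step 7: ref 1 -> FAULT, evict 4, frames=[2,1] (faults so far: 4)
  step 8: ref 1 -> HIT, frames=[2,1] (faults so far: 4)
  step 9: ref 3 -> FAULT, evict 2, frames=[3,1] (faults so far: 5)
  step 10: ref 4 -> FAULT, evict 1, frames=[3,4] (faults so far: 6)
  step 11: ref 7 -> FAULT, evict 3, frames=[7,4] (faults so far: 7)
  step 12: ref 7 -> HIT, frames=[7,4] (faults so far: 7)
  step 13: ref 3 -> FAULT, evict 4, frames=[7,3] (faults so far: 8)
  step 14: ref 2 -> FAULT, evict 7, frames=[2,3] (faults so far: 9)
  FIFO total faults: 9
--- LRU ---
  step 0: ref 1 -> FAULT, frames=[1,-] (faults so far: 1)
  step 1: ref 4 -> FAULT, frames=[1,4] (faults so far: 2)
  step 2: ref 4 -> HIT, frames=[1,4] (faults so far: 2)
  step 3: ref 4 -> HIT, frames=[1,4] (faults so far: 2)
  step 4: ref 1 -> HIT, frames=[1,4] (faults so far: 2)
  step 5: ref 2 -> FAULT, evict 4, frames=[1,2] (faults so far: 3)
  step 6: ref 4 -> FAULT, evict 1, frames=[4,2] (faults so far: 4)
  step 7: ref 1 -> FAULT, evict 2, frames=[4,1] (faults so far: 5)
  step 8: ref 1 -> HIT, frames=[4,1] (faults so far: 5)
  step 9: ref 3 -> FAULT, evict 4, frames=[3,1] (faults so far: 6)
  step 10: ref 4 -> FAULT, evict 1, frames=[3,4] (faults so far: 7)
  step 11: ref 7 -> FAULT, evict 3, frames=[7,4] (faults so far: 8)
  step 12: ref 7 -> HIT, frames=[7,4] (faults so far: 8)
  step 13: ref 3 -> FAULT, evict 4, frames=[7,3] (faults so far: 9)
  step 14: ref 2 -> FAULT, evict 7, frames=[2,3] (faults so far: 10)
  LRU total faults: 10
--- Optimal ---
  step 0: ref 1 -> FAULT, frames=[1,-] (faults so far: 1)
  step 1: ref 4 -> FAULT, frames=[1,4] (faults so far: 2)
  step 2: ref 4 -> HIT, frames=[1,4] (faults so far: 2)
  step 3: ref 4 -> HIT, frames=[1,4] (faults so far: 2)
  step 4: ref 1 -> HIT, frames=[1,4] (faults so far: 2)
  step 5: ref 2 -> FAULT, evict 1, frames=[2,4] (faults so far: 3)
  step 6: ref 4 -> HIT, frames=[2,4] (faults so far: 3)
  step 7: ref 1 -> FAULT, evict 2, frames=[1,4] (faults so far: 4)
  step 8: ref 1 -> HIT, frames=[1,4] (faults so far: 4)
  step 9: ref 3 -> FAULT, evict 1, frames=[3,4] (faults so far: 5)
  step 10: ref 4 -> HIT, frames=[3,4] (faults so far: 5)
  step 11: ref 7 -> FAULT, evict 4, frames=[3,7] (faults so far: 6)
  step 12: ref 7 -> HIT, frames=[3,7] (faults so far: 6)
  step 13: ref 3 -> HIT, frames=[3,7] (faults so far: 6)
  step 14: ref 2 -> FAULT, evict 3, frames=[2,7] (faults so far: 7)
  Optimal total faults: 7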